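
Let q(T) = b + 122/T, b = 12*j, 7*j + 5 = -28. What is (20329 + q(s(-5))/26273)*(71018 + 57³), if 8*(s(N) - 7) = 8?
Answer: 294739334551593/56588 ≈ 5.2085e+9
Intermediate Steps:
j = -33/7 (j = -5/7 + (⅐)*(-28) = -5/7 - 4 = -33/7 ≈ -4.7143)
s(N) = 8 (s(N) = 7 + (⅛)*8 = 7 + 1 = 8)
b = -396/7 (b = 12*(-33/7) = -396/7 ≈ -56.571)
q(T) = -396/7 + 122/T
(20329 + q(s(-5))/26273)*(71018 + 57³) = (20329 + (-396/7 + 122/8)/26273)*(71018 + 57³) = (20329 + (-396/7 + 122*(⅛))*(1/26273))*(71018 + 185193) = (20329 + (-396/7 + 61/4)*(1/26273))*256211 = (20329 - 1157/28*1/26273)*256211 = (20329 - 89/56588)*256211 = (1150377363/56588)*256211 = 294739334551593/56588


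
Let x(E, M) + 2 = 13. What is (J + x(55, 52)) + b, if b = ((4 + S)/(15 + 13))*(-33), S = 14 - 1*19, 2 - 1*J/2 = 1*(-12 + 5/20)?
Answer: 1111/28 ≈ 39.679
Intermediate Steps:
x(E, M) = 11 (x(E, M) = -2 + 13 = 11)
J = 55/2 (J = 4 - 2*(-12 + 5/20) = 4 - 2*(-12 + 5*(1/20)) = 4 - 2*(-12 + ¼) = 4 - 2*(-47)/4 = 4 - 2*(-47/4) = 4 + 47/2 = 55/2 ≈ 27.500)
S = -5 (S = 14 - 19 = -5)
b = 33/28 (b = ((4 - 5)/(15 + 13))*(-33) = -1/28*(-33) = 33/28 ≈ 1.1786)
(J + x(55, 52)) + b = (55/2 + 11) + 33/28 = 77/2 + 33/28 = 1111/28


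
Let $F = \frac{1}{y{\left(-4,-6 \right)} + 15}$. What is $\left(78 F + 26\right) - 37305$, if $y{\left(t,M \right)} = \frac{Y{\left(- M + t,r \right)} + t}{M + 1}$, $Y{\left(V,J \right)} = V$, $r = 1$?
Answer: $- \frac{2870093}{77} \approx -37274.0$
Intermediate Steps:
$y{\left(t,M \right)} = \frac{- M + 2 t}{1 + M}$ ($y{\left(t,M \right)} = \frac{\left(- M + t\right) + t}{M + 1} = \frac{\left(t - M\right) + t}{1 + M} = \frac{- M + 2 t}{1 + M}$)
$F = \frac{5}{77}$ ($F = \frac{1}{\frac{\left(-1\right) \left(-6\right) + 2 \left(-4\right)}{1 - 6} + 15} = \frac{1}{\frac{6 - 8}{-5} + 15} = \frac{1}{\left(- \frac{1}{5}\right) \left(-2\right) + 15} = \frac{1}{\frac{2}{5} + 15} = \frac{1}{\frac{77}{5}} = \frac{5}{77} \approx 0.064935$)
$\left(78 F + 26\right) - 37305 = \left(78 \cdot \frac{5}{77} + 26\right) - 37305 = \left(\frac{390}{77} + 26\right) - 37305 = \frac{2392}{77} - 37305 = - \frac{2870093}{77}$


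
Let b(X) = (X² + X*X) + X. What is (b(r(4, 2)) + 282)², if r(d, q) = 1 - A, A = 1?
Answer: 79524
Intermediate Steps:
r(d, q) = 0 (r(d, q) = 1 - 1*1 = 1 - 1 = 0)
b(X) = X + 2*X² (b(X) = (X² + X²) + X = 2*X² + X = X + 2*X²)
(b(r(4, 2)) + 282)² = (0*(1 + 2*0) + 282)² = (0*(1 + 0) + 282)² = (0*1 + 282)² = (0 + 282)² = 282² = 79524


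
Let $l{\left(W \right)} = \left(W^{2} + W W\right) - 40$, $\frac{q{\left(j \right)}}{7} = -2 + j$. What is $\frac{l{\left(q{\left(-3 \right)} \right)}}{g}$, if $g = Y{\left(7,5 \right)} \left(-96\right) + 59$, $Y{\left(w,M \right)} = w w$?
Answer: $- \frac{482}{929} \approx -0.51884$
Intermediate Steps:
$q{\left(j \right)} = -14 + 7 j$ ($q{\left(j \right)} = 7 \left(-2 + j\right) = -14 + 7 j$)
$Y{\left(w,M \right)} = w^{2}$
$l{\left(W \right)} = -40 + 2 W^{2}$ ($l{\left(W \right)} = \left(W^{2} + W^{2}\right) - 40 = 2 W^{2} - 40 = -40 + 2 W^{2}$)
$g = -4645$ ($g = 7^{2} \left(-96\right) + 59 = 49 \left(-96\right) + 59 = -4704 + 59 = -4645$)
$\frac{l{\left(q{\left(-3 \right)} \right)}}{g} = \frac{-40 + 2 \left(-14 + 7 \left(-3\right)\right)^{2}}{-4645} = \left(-40 + 2 \left(-14 - 21\right)^{2}\right) \left(- \frac{1}{4645}\right) = \left(-40 + 2 \left(-35\right)^{2}\right) \left(- \frac{1}{4645}\right) = \left(-40 + 2 \cdot 1225\right) \left(- \frac{1}{4645}\right) = \left(-40 + 2450\right) \left(- \frac{1}{4645}\right) = 2410 \left(- \frac{1}{4645}\right) = - \frac{482}{929}$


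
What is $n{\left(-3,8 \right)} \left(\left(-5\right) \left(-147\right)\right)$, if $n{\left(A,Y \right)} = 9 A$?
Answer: $-19845$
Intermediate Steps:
$n{\left(-3,8 \right)} \left(\left(-5\right) \left(-147\right)\right) = 9 \left(-3\right) \left(\left(-5\right) \left(-147\right)\right) = \left(-27\right) 735 = -19845$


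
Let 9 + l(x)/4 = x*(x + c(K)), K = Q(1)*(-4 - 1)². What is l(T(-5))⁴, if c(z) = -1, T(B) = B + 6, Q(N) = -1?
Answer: 1679616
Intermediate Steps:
T(B) = 6 + B
K = -25 (K = -(-4 - 1)² = -1*(-5)² = -1*25 = -25)
l(x) = -36 + 4*x*(-1 + x) (l(x) = -36 + 4*(x*(x - 1)) = -36 + 4*(x*(-1 + x)) = -36 + 4*x*(-1 + x))
l(T(-5))⁴ = (-36 - 4*(6 - 5) + 4*(6 - 5)²)⁴ = (-36 - 4*1 + 4*1²)⁴ = (-36 - 4 + 4*1)⁴ = (-36 - 4 + 4)⁴ = (-36)⁴ = 1679616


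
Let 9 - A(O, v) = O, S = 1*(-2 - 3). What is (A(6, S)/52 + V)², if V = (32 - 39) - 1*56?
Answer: 10712529/2704 ≈ 3961.7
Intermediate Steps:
S = -5 (S = 1*(-5) = -5)
A(O, v) = 9 - O
V = -63 (V = -7 - 56 = -63)
(A(6, S)/52 + V)² = ((9 - 1*6)/52 - 63)² = ((9 - 6)*(1/52) - 63)² = (3*(1/52) - 63)² = (3/52 - 63)² = (-3273/52)² = 10712529/2704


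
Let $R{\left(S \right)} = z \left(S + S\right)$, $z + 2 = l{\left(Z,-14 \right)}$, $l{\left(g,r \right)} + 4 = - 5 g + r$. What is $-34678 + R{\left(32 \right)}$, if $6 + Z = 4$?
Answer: $-35318$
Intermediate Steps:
$Z = -2$ ($Z = -6 + 4 = -2$)
$l{\left(g,r \right)} = -4 + r - 5 g$ ($l{\left(g,r \right)} = -4 - \left(- r + 5 g\right) = -4 + r - 5 g$)
$z = -10$ ($z = -2 - 8 = -10$)
$R{\left(S \right)} = - 20 S$ ($R{\left(S \right)} = - 10 \left(S + S\right) = - 10 \cdot 2 S = - 20 S$)
$-34678 + R{\left(32 \right)} = -34678 - 640 = -35318$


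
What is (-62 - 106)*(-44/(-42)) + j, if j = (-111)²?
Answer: 12145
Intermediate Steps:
j = 12321
(-62 - 106)*(-44/(-42)) + j = (-62 - 106)*(-44/(-42)) + 12321 = -(-7392)*(-1)/42 + 12321 = -168*22/21 + 12321 = -176 + 12321 = 12145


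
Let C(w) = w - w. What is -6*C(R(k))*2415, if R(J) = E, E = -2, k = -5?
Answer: 0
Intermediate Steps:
R(J) = -2
C(w) = 0
-6*C(R(k))*2415 = -6*0*2415 = 0*2415 = 0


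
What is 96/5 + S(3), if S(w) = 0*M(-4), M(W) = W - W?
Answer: 96/5 ≈ 19.200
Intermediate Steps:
M(W) = 0
S(w) = 0 (S(w) = 0*0 = 0)
96/5 + S(3) = 96/5 + 0 = 96/5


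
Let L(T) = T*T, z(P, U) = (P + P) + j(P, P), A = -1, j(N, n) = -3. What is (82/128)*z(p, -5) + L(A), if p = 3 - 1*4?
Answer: -141/64 ≈ -2.2031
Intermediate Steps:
p = -1 (p = 3 - 4 = -1)
z(P, U) = -3 + 2*P (z(P, U) = (P + P) - 3 = 2*P - 3 = -3 + 2*P)
L(T) = T²
(82/128)*z(p, -5) + L(A) = (82/128)*(-3 + 2*(-1)) + (-1)² = (82*(1/128))*(-3 - 2) + 1 = (41/64)*(-5) + 1 = -205/64 + 1 = -141/64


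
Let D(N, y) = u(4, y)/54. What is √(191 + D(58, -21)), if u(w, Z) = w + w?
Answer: √15483/9 ≈ 13.826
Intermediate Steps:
u(w, Z) = 2*w
D(N, y) = 4/27 (D(N, y) = (2*4)/54 = 8*(1/54) = 4/27)
√(191 + D(58, -21)) = √(191 + 4/27) = √(5161/27) = √15483/9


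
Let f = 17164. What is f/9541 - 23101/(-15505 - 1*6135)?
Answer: 84547943/29495320 ≈ 2.8665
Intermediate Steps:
f/9541 - 23101/(-15505 - 1*6135) = 17164/9541 - 23101/(-15505 - 1*6135) = 17164*(1/9541) - 23101/(-15505 - 6135) = 2452/1363 - 23101/(-21640) = 2452/1363 - 23101*(-1/21640) = 2452/1363 + 23101/21640 = 84547943/29495320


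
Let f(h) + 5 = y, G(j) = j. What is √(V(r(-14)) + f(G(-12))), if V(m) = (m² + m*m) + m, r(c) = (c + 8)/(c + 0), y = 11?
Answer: 3*√37/7 ≈ 2.6069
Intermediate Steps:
f(h) = 6 (f(h) = -5 + 11 = 6)
r(c) = (8 + c)/c
V(m) = m + 2*m² (V(m) = (m² + m²) + m = 2*m² + m = m + 2*m²)
√(V(r(-14)) + f(G(-12))) = √(((8 - 14)/(-14))*(1 + 2*((8 - 14)/(-14))) + 6) = √((-1/14*(-6))*(1 + 2*(-1/14*(-6))) + 6) = √(3*(1 + 2*(3/7))/7 + 6) = √(3*(1 + 6/7)/7 + 6) = √((3/7)*(13/7) + 6) = √(39/49 + 6) = √(333/49) = 3*√37/7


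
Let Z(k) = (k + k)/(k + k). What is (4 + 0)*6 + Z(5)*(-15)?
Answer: 9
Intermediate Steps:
Z(k) = 1 (Z(k) = (2*k)/((2*k)) = (2*k)*(1/(2*k)) = 1)
(4 + 0)*6 + Z(5)*(-15) = (4 + 0)*6 + 1*(-15) = 4*6 - 15 = 24 - 15 = 9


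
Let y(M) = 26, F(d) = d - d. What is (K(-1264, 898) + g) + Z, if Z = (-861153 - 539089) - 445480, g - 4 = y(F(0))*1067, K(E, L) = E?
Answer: -1819240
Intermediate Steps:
F(d) = 0
g = 27746 (g = 4 + 26*1067 = 4 + 27742 = 27746)
Z = -1845722 (Z = -1400242 - 445480 = -1845722)
(K(-1264, 898) + g) + Z = (-1264 + 27746) - 1845722 = 26482 - 1845722 = -1819240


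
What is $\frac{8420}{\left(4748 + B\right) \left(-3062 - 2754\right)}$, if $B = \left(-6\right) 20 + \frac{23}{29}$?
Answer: $- \frac{12209}{39035538} \approx -0.00031277$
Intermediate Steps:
$B = - \frac{3457}{29}$ ($B = -120 + 23 \cdot \frac{1}{29} = -120 + \frac{23}{29} = - \frac{3457}{29} \approx -119.21$)
$\frac{8420}{\left(4748 + B\right) \left(-3062 - 2754\right)} = \frac{8420}{\left(4748 - \frac{3457}{29}\right) \left(-3062 - 2754\right)} = \frac{8420}{\frac{134235}{29} \left(-5816\right)} = \frac{8420}{- \frac{780710760}{29}} = 8420 \left(- \frac{29}{780710760}\right) = - \frac{12209}{39035538}$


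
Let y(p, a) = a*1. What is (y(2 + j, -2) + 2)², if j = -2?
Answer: 0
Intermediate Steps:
y(p, a) = a
(y(2 + j, -2) + 2)² = (-2 + 2)² = 0² = 0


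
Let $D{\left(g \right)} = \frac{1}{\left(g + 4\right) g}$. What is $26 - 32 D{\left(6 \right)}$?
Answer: $\frac{382}{15} \approx 25.467$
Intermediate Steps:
$D{\left(g \right)} = \frac{1}{g \left(4 + g\right)}$ ($D{\left(g \right)} = \frac{1}{\left(4 + g\right) g} = \frac{1}{g \left(4 + g\right)}$)
$26 - 32 D{\left(6 \right)} = 26 - 32 \frac{1}{6 \left(4 + 6\right)} = 26 - 32 \frac{1}{6 \cdot 10} = 26 - 32 \cdot \frac{1}{6} \cdot \frac{1}{10} = 26 - \frac{8}{15} = \frac{382}{15}$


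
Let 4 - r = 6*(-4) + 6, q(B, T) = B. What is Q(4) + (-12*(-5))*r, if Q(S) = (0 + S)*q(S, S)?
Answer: 1336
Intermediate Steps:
r = 22 (r = 4 - (6*(-4) + 6) = 4 - (-24 + 6) = 4 - 1*(-18) = 4 + 18 = 22)
Q(S) = S**2 (Q(S) = (0 + S)*S = S*S = S**2)
Q(4) + (-12*(-5))*r = 4**2 - 12*(-5)*22 = 16 + 60*22 = 16 + 1320 = 1336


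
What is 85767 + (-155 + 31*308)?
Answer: 95160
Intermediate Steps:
85767 + (-155 + 31*308) = 85767 + (-155 + 9548) = 85767 + 9393 = 95160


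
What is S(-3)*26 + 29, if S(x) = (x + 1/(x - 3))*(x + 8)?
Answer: -1148/3 ≈ -382.67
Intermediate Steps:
S(x) = (8 + x)*(x + 1/(-3 + x)) (S(x) = (x + 1/(-3 + x))*(8 + x) = (8 + x)*(x + 1/(-3 + x)))
S(-3)*26 + 29 = ((8 + (-3)³ - 23*(-3) + 5*(-3)²)/(-3 - 3))*26 + 29 = ((8 - 27 + 69 + 5*9)/(-6))*26 + 29 = -(8 - 27 + 69 + 45)/6*26 + 29 = -⅙*95*26 + 29 = -95/6*26 + 29 = -1235/3 + 29 = -1148/3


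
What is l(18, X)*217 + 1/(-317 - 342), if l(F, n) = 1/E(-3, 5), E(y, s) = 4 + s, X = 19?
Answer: 142994/5931 ≈ 24.110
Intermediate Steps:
l(F, n) = 1/9 (l(F, n) = 1/(4 + 5) = 1/9)
l(18, X)*217 + 1/(-317 - 342) = (1/9)*217 + 1/(-317 - 342) = 217/9 + 1/(-659) = 217/9 - 1/659 = 142994/5931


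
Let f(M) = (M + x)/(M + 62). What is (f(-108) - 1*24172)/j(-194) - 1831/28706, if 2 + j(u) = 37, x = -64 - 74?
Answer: -15957216053/23108330 ≈ -690.54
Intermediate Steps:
x = -138
f(M) = (-138 + M)/(62 + M) (f(M) = (M - 138)/(M + 62) = (-138 + M)/(62 + M))
j(u) = 35 (j(u) = -2 + 37 = 35)
(f(-108) - 1*24172)/j(-194) - 1831/28706 = ((-138 - 108)/(62 - 108) - 1*24172)/35 - 1831/28706 = (-246/(-46) - 24172)*(1/35) - 1831*1/28706 = (-1/46*(-246) - 24172)*(1/35) - 1831/28706 = (123/23 - 24172)*(1/35) - 1831/28706 = -555833/23*1/35 - 1831/28706 = -555833/805 - 1831/28706 = -15957216053/23108330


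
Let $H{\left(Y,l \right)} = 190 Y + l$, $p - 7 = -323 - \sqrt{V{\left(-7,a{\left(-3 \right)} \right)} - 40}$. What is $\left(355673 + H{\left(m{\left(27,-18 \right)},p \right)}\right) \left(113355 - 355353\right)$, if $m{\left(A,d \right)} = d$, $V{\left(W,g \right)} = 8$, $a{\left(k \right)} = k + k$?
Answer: $-85168050126 + 967992 i \sqrt{2} \approx -8.5168 \cdot 10^{10} + 1.3689 \cdot 10^{6} i$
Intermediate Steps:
$a{\left(k \right)} = 2 k$
$p = -316 - 4 i \sqrt{2}$ ($p = 7 - \left(323 + \sqrt{8 - 40}\right) = 7 - \left(323 + \sqrt{-32}\right) = 7 - \left(323 + 4 i \sqrt{2}\right) = -316 - 4 i \sqrt{2} \approx -316.0 - 5.6569 i$)
$H{\left(Y,l \right)} = l + 190 Y$
$\left(355673 + H{\left(m{\left(27,-18 \right)},p \right)}\right) \left(113355 - 355353\right) = \left(355673 + \left(\left(-316 - 4 i \sqrt{2}\right) + 190 \left(-18\right)\right)\right) \left(113355 - 355353\right) = \left(355673 - \left(3736 + 4 i \sqrt{2}\right)\right) \left(-241998\right) = \left(351937 - 4 i \sqrt{2}\right) \left(-241998\right) = -85168050126 + 967992 i \sqrt{2}$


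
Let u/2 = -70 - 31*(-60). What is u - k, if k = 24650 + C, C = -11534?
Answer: -9536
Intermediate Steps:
k = 13116 (k = 24650 - 11534 = 13116)
u = 3580 (u = 2*(-70 - 31*(-60)) = 2*(-70 + 1860) = 2*1790 = 3580)
u - k = 3580 - 1*13116 = 3580 - 13116 = -9536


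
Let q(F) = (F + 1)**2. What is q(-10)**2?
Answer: 6561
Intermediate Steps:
q(F) = (1 + F)**2
q(-10)**2 = ((1 - 10)**2)**2 = ((-9)**2)**2 = 81**2 = 6561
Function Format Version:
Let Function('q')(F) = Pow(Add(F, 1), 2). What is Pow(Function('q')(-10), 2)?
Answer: 6561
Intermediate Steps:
Function('q')(F) = Pow(Add(1, F), 2)
Pow(Function('q')(-10), 2) = Pow(Pow(Add(1, -10), 2), 2) = Pow(Pow(-9, 2), 2) = Pow(81, 2) = 6561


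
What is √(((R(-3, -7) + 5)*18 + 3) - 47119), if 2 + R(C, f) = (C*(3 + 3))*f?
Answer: I*√44794 ≈ 211.65*I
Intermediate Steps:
R(C, f) = -2 + 6*C*f (R(C, f) = -2 + (C*(3 + 3))*f = -2 + (C*6)*f = -2 + (6*C)*f = -2 + 6*C*f)
√(((R(-3, -7) + 5)*18 + 3) - 47119) = √((((-2 + 6*(-3)*(-7)) + 5)*18 + 3) - 47119) = √((((-2 + 126) + 5)*18 + 3) - 47119) = √(((124 + 5)*18 + 3) - 47119) = √((129*18 + 3) - 47119) = √((2322 + 3) - 47119) = √(2325 - 47119) = √(-44794) = I*√44794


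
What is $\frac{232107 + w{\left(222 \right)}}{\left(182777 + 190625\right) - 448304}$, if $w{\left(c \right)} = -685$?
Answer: $- \frac{115711}{37451} \approx -3.0897$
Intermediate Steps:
$\frac{232107 + w{\left(222 \right)}}{\left(182777 + 190625\right) - 448304} = \frac{232107 - 685}{\left(182777 + 190625\right) - 448304} = \frac{231422}{373402 - 448304} = \frac{231422}{-74902} = 231422 \left(- \frac{1}{74902}\right) = - \frac{115711}{37451}$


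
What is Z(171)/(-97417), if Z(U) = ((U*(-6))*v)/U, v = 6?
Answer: 36/97417 ≈ 0.00036955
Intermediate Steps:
Z(U) = -36 (Z(U) = ((U*(-6))*6)/U = (-6*U*6)/U = (-36*U)/U = -36)
Z(171)/(-97417) = -36/(-97417) = -36*(-1/97417) = 36/97417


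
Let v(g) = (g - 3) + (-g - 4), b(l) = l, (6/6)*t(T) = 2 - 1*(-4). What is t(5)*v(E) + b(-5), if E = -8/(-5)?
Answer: -47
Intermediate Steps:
t(T) = 6 (t(T) = 2 - 1*(-4) = 2 + 4 = 6)
E = 8/5 (E = -8*(-⅕) = 8/5 ≈ 1.6000)
v(g) = -7 (v(g) = (-3 + g) + (-4 - g) = -7)
t(5)*v(E) + b(-5) = 6*(-7) - 5 = -42 - 5 = -47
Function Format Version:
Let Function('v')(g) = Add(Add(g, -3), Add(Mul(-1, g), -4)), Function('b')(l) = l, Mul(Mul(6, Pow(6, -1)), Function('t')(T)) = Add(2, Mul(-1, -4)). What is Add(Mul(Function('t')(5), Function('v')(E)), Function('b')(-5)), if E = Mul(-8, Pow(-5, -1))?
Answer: -47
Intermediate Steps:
Function('t')(T) = 6 (Function('t')(T) = Add(2, Mul(-1, -4)) = Add(2, 4) = 6)
E = Rational(8, 5) (E = Mul(-8, Rational(-1, 5)) = Rational(8, 5) ≈ 1.6000)
Function('v')(g) = -7 (Function('v')(g) = Add(Add(-3, g), Add(-4, Mul(-1, g))) = -7)
Add(Mul(Function('t')(5), Function('v')(E)), Function('b')(-5)) = Add(Mul(6, -7), -5) = Add(-42, -5) = -47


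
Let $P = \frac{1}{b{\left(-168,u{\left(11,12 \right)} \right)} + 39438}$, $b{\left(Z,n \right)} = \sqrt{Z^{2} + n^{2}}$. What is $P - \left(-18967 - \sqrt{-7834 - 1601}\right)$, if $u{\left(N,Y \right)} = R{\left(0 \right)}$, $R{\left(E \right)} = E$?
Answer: $\frac{751207003}{39606} + i \sqrt{9435} \approx 18967.0 + 97.134 i$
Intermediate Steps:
$u{\left(N,Y \right)} = 0$
$P = \frac{1}{39606}$ ($P = \frac{1}{\sqrt{\left(-168\right)^{2} + 0^{2}} + 39438} = \frac{1}{\sqrt{28224 + 0} + 39438} = \frac{1}{\sqrt{28224} + 39438} = \frac{1}{168 + 39438} = \frac{1}{39606} \approx 2.5249 \cdot 10^{-5}$)
$P - \left(-18967 - \sqrt{-7834 - 1601}\right) = \frac{1}{39606} - \left(-18967 - \sqrt{-7834 - 1601}\right) = \frac{1}{39606} - \left(-18967 - \sqrt{-9435}\right) = \frac{1}{39606} - \left(-18967 - i \sqrt{9435}\right) = \frac{1}{39606} + \left(18967 + i \sqrt{9435}\right) = \frac{751207003}{39606} + i \sqrt{9435}$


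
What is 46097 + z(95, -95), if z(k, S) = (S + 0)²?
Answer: 55122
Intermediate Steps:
z(k, S) = S²
46097 + z(95, -95) = 46097 + (-95)² = 46097 + 9025 = 55122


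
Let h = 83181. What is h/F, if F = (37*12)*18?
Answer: 27727/2664 ≈ 10.408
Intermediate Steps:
F = 7992 (F = 444*18 = 7992)
h/F = 83181/7992 = 83181*(1/7992) = 27727/2664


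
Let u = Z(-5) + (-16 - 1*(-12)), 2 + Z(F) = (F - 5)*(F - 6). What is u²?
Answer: 10816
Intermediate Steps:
Z(F) = -2 + (-6 + F)*(-5 + F) (Z(F) = -2 + (F - 5)*(F - 6) = -2 + (-5 + F)*(-6 + F) = -2 + (-6 + F)*(-5 + F))
u = 104 (u = (28 + (-5)² - 11*(-5)) + (-16 - 1*(-12)) = (28 + 25 + 55) + (-16 + 12) = 108 - 4 = 104)
u² = 104² = 10816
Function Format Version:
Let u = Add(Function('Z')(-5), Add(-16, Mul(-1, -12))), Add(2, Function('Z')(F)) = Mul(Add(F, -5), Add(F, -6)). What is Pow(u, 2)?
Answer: 10816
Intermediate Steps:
Function('Z')(F) = Add(-2, Mul(Add(-6, F), Add(-5, F))) (Function('Z')(F) = Add(-2, Mul(Add(F, -5), Add(F, -6))) = Add(-2, Mul(Add(-5, F), Add(-6, F))) = Add(-2, Mul(Add(-6, F), Add(-5, F))))
u = 104 (u = Add(Add(28, Pow(-5, 2), Mul(-11, -5)), Add(-16, Mul(-1, -12))) = Add(Add(28, 25, 55), Add(-16, 12)) = Add(108, -4) = 104)
Pow(u, 2) = Pow(104, 2) = 10816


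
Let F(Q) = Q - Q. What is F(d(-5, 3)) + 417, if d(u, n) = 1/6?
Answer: 417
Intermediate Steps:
d(u, n) = 1/6
F(Q) = 0
F(d(-5, 3)) + 417 = 0 + 417 = 417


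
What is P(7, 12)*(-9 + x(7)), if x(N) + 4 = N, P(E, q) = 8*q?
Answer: -576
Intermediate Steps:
x(N) = -4 + N
P(7, 12)*(-9 + x(7)) = (8*12)*(-9 + (-4 + 7)) = 96*(-9 + 3) = 96*(-6) = -576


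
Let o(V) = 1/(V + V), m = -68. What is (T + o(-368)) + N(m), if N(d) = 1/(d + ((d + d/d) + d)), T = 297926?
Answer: 44512526869/149408 ≈ 2.9793e+5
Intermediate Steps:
o(V) = 1/(2*V)
N(d) = 1/(1 + 3*d) (N(d) = 1/(d + ((d + 1) + d)) = 1/(d + ((1 + d) + d)) = 1/(d + (1 + 2*d)) = 1/(1 + 3*d))
(T + o(-368)) + N(m) = (297926 + (1/2)/(-368)) + 1/(1 + 3*(-68)) = (297926 + (1/2)*(-1/368)) + 1/(1 - 204) = (297926 - 1/736) + 1/(-203) = 219273535/736 - 1/203 = 44512526869/149408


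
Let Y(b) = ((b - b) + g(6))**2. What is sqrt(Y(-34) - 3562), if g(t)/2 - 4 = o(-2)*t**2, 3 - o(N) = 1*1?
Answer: sqrt(19542) ≈ 139.79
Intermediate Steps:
o(N) = 2 (o(N) = 3 - 1 = 2)
g(t) = 8 + 4*t**2 (g(t) = 8 + 2*(2*t**2) = 8 + 4*t**2)
Y(b) = 23104 (Y(b) = ((b - b) + (8 + 4*6**2))**2 = (0 + (8 + 4*36))**2 = (0 + (8 + 144))**2 = (0 + 152)**2 = 152**2 = 23104)
sqrt(Y(-34) - 3562) = sqrt(23104 - 3562) = sqrt(19542)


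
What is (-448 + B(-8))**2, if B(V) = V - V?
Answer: 200704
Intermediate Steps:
B(V) = 0
(-448 + B(-8))**2 = (-448 + 0)**2 = (-448)**2 = 200704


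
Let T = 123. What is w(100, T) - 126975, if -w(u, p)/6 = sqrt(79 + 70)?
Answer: -126975 - 6*sqrt(149) ≈ -1.2705e+5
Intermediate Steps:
w(u, p) = -6*sqrt(149) (w(u, p) = -6*sqrt(79 + 70) = -6*sqrt(149))
w(100, T) - 126975 = -6*sqrt(149) - 126975 = -126975 - 6*sqrt(149)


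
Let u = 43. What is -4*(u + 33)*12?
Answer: -3648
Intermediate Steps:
-4*(u + 33)*12 = -4*(43 + 33)*12 = -304*12 = -4*912 = -3648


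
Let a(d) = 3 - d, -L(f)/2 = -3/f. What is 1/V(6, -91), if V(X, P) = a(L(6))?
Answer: ½ ≈ 0.50000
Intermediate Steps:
L(f) = 6/f (L(f) = -(-6)/f = 6/f)
V(X, P) = 2 (V(X, P) = 3 - 6/6 = 3 - 1*1 = 3 - 1 = 2)
1/V(6, -91) = 1/2 = ½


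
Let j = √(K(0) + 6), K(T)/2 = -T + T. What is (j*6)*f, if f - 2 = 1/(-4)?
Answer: 21*√6/2 ≈ 25.720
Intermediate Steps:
K(T) = 0 (K(T) = 2*(-T + T) = 2*0 = 0)
f = 7/4 (f = 2 + 1/(-4) = 2 - ¼ = 7/4 ≈ 1.7500)
j = √6 (j = √(0 + 6) = √6 ≈ 2.4495)
(j*6)*f = (√6*6)*(7/4) = (6*√6)*(7/4) = 21*√6/2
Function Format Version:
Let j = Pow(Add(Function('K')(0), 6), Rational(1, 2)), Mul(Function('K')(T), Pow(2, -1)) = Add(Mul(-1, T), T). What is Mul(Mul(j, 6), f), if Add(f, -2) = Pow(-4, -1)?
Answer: Mul(Rational(21, 2), Pow(6, Rational(1, 2))) ≈ 25.720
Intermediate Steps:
Function('K')(T) = 0 (Function('K')(T) = Mul(2, Add(Mul(-1, T), T)) = Mul(2, 0) = 0)
f = Rational(7, 4) (f = Add(2, Pow(-4, -1)) = Add(2, Rational(-1, 4)) = Rational(7, 4) ≈ 1.7500)
j = Pow(6, Rational(1, 2)) (j = Pow(Add(0, 6), Rational(1, 2)) = Pow(6, Rational(1, 2)) ≈ 2.4495)
Mul(Mul(j, 6), f) = Mul(Mul(Pow(6, Rational(1, 2)), 6), Rational(7, 4)) = Mul(Mul(6, Pow(6, Rational(1, 2))), Rational(7, 4)) = Mul(Rational(21, 2), Pow(6, Rational(1, 2)))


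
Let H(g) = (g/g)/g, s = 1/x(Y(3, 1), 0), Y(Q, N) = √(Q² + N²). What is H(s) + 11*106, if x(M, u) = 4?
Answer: 1170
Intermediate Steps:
Y(Q, N) = √(N² + Q²)
s = ¼ (s = 1/4 = ¼ ≈ 0.25000)
H(g) = 1/g
H(s) + 11*106 = 1/(¼) + 11*106 = 4 + 1166 = 1170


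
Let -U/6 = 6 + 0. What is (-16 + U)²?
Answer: 2704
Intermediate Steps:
U = -36 (U = -6*(6 + 0) = -6*6 = -36)
(-16 + U)² = (-16 - 36)² = (-52)² = 2704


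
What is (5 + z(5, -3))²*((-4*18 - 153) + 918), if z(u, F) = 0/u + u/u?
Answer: 24948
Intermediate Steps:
z(u, F) = 1 (z(u, F) = 0 + 1 = 1)
(5 + z(5, -3))²*((-4*18 - 153) + 918) = (5 + 1)²*((-4*18 - 153) + 918) = 6²*((-72 - 153) + 918) = 36*(-225 + 918) = 36*693 = 24948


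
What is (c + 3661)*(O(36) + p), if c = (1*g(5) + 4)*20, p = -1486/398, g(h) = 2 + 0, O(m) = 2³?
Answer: 16131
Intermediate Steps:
O(m) = 8
g(h) = 2
p = -743/199 (p = -1486*1/398 = -743/199 ≈ -3.7337)
c = 120 (c = (1*2 + 4)*20 = (2 + 4)*20 = 6*20 = 120)
(c + 3661)*(O(36) + p) = (120 + 3661)*(8 - 743/199) = 3781*(849/199) = 16131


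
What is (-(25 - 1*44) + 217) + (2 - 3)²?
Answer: 237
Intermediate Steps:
(-(25 - 1*44) + 217) + (2 - 3)² = (-(25 - 44) + 217) + (-1)² = (-1*(-19) + 217) + 1 = (19 + 217) + 1 = 236 + 1 = 237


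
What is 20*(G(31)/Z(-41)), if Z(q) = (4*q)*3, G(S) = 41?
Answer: -5/3 ≈ -1.6667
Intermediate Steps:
Z(q) = 12*q
20*(G(31)/Z(-41)) = 20*(41/((12*(-41)))) = 20*(41/(-492)) = 20*(41*(-1/492)) = 20*(-1/12) = -5/3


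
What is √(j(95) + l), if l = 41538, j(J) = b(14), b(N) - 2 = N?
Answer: √41554 ≈ 203.85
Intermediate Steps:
b(N) = 2 + N
j(J) = 16 (j(J) = 2 + 14 = 16)
√(j(95) + l) = √(16 + 41538) = √41554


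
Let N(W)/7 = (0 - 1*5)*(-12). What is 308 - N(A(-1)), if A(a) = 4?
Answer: -112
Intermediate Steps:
N(W) = 420 (N(W) = 7*((0 - 1*5)*(-12)) = 7*((0 - 5)*(-12)) = 7*(-5*(-12)) = 7*60 = 420)
308 - N(A(-1)) = 308 - 1*420 = 308 - 420 = -112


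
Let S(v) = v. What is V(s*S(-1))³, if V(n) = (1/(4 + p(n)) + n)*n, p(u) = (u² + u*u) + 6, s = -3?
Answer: 16581375/21952 ≈ 755.35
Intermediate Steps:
p(u) = 6 + 2*u² (p(u) = (u² + u²) + 6 = 2*u² + 6 = 6 + 2*u²)
V(n) = n*(n + 1/(10 + 2*n²)) (V(n) = (1/(4 + (6 + 2*n²)) + n)*n = (1/(10 + 2*n²) + n)*n = (n + 1/(10 + 2*n²))*n = n*(n + 1/(10 + 2*n²)))
V(s*S(-1))³ = ((-3*(-1))*(1 + 2*(-3*(-1))³ + 10*(-3*(-1)))/(2*(5 + (-3*(-1))²)))³ = ((½)*3*(1 + 2*3³ + 10*3)/(5 + 3²))³ = ((½)*3*(1 + 2*27 + 30)/(5 + 9))³ = ((½)*3*(1 + 54 + 30)/14)³ = ((½)*3*(1/14)*85)³ = (255/28)³ = 16581375/21952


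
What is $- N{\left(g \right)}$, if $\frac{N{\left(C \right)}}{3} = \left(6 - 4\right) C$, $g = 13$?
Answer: $-78$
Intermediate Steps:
$N{\left(C \right)} = 6 C$ ($N{\left(C \right)} = 3 \left(6 - 4\right) C = 3 \cdot 2 C = 6 C$)
$- N{\left(g \right)} = - 6 \cdot 13 = \left(-1\right) 78 = -78$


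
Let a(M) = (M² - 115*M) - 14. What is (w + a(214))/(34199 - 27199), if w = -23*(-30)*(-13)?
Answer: 6101/3500 ≈ 1.7431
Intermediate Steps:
w = -8970 (w = 690*(-13) = -8970)
a(M) = -14 + M² - 115*M
(w + a(214))/(34199 - 27199) = (-8970 + (-14 + 214² - 115*214))/(34199 - 27199) = (-8970 + (-14 + 45796 - 24610))/7000 = (-8970 + 21172)*(1/7000) = 12202*(1/7000) = 6101/3500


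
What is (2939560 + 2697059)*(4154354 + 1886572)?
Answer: 34050398269194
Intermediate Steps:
(2939560 + 2697059)*(4154354 + 1886572) = 5636619*6040926 = 34050398269194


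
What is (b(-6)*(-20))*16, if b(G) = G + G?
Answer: 3840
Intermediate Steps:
b(G) = 2*G
(b(-6)*(-20))*16 = ((2*(-6))*(-20))*16 = -12*(-20)*16 = 240*16 = 3840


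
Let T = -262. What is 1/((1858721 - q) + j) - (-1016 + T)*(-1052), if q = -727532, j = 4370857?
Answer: -9353528282159/6957110 ≈ -1.3445e+6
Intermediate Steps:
1/((1858721 - q) + j) - (-1016 + T)*(-1052) = 1/((1858721 - 1*(-727532)) + 4370857) - (-1016 - 262)*(-1052) = 1/((1858721 + 727532) + 4370857) - (-1278)*(-1052) = 1/(2586253 + 4370857) - 1*1344456 = 1/6957110 - 1344456 = -9353528282159/6957110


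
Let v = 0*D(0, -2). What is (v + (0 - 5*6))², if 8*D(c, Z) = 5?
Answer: 900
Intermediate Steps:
D(c, Z) = 5/8 (D(c, Z) = (⅛)*5 = 5/8)
v = 0 (v = 0*(5/8) = 0)
(v + (0 - 5*6))² = (0 + (0 - 5*6))² = (0 + (0 - 30))² = (0 - 30)² = (-30)² = 900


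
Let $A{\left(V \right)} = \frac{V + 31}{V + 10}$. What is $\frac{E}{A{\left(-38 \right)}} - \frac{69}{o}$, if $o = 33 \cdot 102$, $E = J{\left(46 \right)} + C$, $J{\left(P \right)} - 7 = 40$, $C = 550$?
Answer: $\frac{2679313}{1122} \approx 2388.0$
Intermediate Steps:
$A{\left(V \right)} = \frac{31 + V}{10 + V}$
$J{\left(P \right)} = 47$ ($J{\left(P \right)} = 7 + 40 = 47$)
$E = 597$ ($E = 47 + 550 = 597$)
$o = 3366$
$\frac{E}{A{\left(-38 \right)}} - \frac{69}{o} = \frac{597}{\frac{1}{10 - 38} \left(31 - 38\right)} - \frac{69}{3366} = \frac{597}{\frac{1}{-28} \left(-7\right)} - \frac{23}{1122} = \frac{597}{\left(- \frac{1}{28}\right) \left(-7\right)} - \frac{23}{1122} = 597 \frac{1}{\frac{1}{4}} - \frac{23}{1122} = 597 \cdot 4 - \frac{23}{1122} = 2388 - \frac{23}{1122} = \frac{2679313}{1122}$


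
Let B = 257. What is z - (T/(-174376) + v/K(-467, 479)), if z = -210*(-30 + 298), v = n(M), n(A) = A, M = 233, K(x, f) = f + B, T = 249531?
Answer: -902859199609/16042592 ≈ -56279.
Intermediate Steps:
K(x, f) = 257 + f (K(x, f) = f + 257 = 257 + f)
v = 233
z = -56280 (z = -210*268 = -56280)
z - (T/(-174376) + v/K(-467, 479)) = -56280 - (249531/(-174376) + 233/(257 + 479)) = -56280 - (249531*(-1/174376) + 233/736) = -56280 - (-249531/174376 + 233*(1/736)) = -56280 - (-249531/174376 + 233/736) = -56280 - 1*(-17878151/16042592) = -56280 + 17878151/16042592 = -902859199609/16042592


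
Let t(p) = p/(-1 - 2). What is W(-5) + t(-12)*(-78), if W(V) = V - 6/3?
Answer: -319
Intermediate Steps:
t(p) = -p/3 (t(p) = p/(-3) = p*(-1/3) = -p/3)
W(V) = -2 + V (W(V) = V - 6*1/3 = V - 2 = -2 + V)
W(-5) + t(-12)*(-78) = (-2 - 5) - 1/3*(-12)*(-78) = -7 + 4*(-78) = -7 - 312 = -319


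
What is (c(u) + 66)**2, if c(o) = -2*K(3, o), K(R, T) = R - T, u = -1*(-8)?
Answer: 5776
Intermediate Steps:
u = 8
c(o) = -6 + 2*o (c(o) = -2*(3 - o) = -6 + 2*o)
(c(u) + 66)**2 = ((-6 + 2*8) + 66)**2 = ((-6 + 16) + 66)**2 = (10 + 66)**2 = 76**2 = 5776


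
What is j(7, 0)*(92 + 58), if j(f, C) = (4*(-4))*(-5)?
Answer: 12000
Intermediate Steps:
j(f, C) = 80 (j(f, C) = -16*(-5) = 80)
j(7, 0)*(92 + 58) = 80*(92 + 58) = 80*150 = 12000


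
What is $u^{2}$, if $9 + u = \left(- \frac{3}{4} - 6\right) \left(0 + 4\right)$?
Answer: $1296$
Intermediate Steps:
$u = -36$ ($u = -9 + \left(- \frac{3}{4} - 6\right) \left(0 + 4\right) = -9 + \left(\left(-3\right) \frac{1}{4} - 6\right) 4 = -9 + \left(- \frac{3}{4} - 6\right) 4 = -9 - 27 = -36$)
$u^{2} = \left(-36\right)^{2} = 1296$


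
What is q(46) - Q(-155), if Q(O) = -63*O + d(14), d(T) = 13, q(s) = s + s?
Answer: -9686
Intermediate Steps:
q(s) = 2*s
Q(O) = 13 - 63*O (Q(O) = -63*O + 13 = 13 - 63*O)
q(46) - Q(-155) = 2*46 - (13 - 63*(-155)) = 92 - (13 + 9765) = 92 - 1*9778 = 92 - 9778 = -9686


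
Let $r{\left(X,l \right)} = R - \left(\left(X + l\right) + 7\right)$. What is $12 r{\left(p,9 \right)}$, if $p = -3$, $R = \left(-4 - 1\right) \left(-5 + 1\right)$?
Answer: $84$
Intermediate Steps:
$R = 20$ ($R = \left(-5\right) \left(-4\right) = 20$)
$r{\left(X,l \right)} = 13 - X - l$ ($r{\left(X,l \right)} = 20 - \left(\left(X + l\right) + 7\right) = 20 - \left(7 + X + l\right) = 13 - X - l$)
$12 r{\left(p,9 \right)} = 12 \left(13 - -3 - 9\right) = 12 \left(13 + 3 - 9\right) = 12 \cdot 7 = 84$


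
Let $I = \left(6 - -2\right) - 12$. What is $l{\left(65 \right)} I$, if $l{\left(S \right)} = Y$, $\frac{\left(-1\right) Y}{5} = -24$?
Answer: $-480$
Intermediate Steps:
$Y = 120$ ($Y = \left(-5\right) \left(-24\right) = 120$)
$I = -4$ ($I = \left(6 + 2\right) - 12 = 8 - 12 = -4$)
$l{\left(S \right)} = 120$
$l{\left(65 \right)} I = 120 \left(-4\right) = -480$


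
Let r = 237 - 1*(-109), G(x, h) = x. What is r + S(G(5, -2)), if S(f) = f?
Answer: 351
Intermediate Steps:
r = 346 (r = 237 + 109 = 346)
r + S(G(5, -2)) = 346 + 5 = 351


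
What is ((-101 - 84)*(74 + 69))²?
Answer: 699867025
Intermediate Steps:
((-101 - 84)*(74 + 69))² = (-185*143)² = (-26455)² = 699867025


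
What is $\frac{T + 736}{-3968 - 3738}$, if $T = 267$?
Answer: $- \frac{1003}{7706} \approx -0.13016$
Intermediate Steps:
$\frac{T + 736}{-3968 - 3738} = \frac{267 + 736}{-3968 - 3738} = \frac{1003}{-7706} = 1003 \left(- \frac{1}{7706}\right) = - \frac{1003}{7706}$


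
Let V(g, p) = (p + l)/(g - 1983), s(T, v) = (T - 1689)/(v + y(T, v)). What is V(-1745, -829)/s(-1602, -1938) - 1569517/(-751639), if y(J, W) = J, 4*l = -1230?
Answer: 3713361174601/1536957440312 ≈ 2.4160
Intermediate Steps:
l = -615/2 (l = (¼)*(-1230) = -615/2 ≈ -307.50)
s(T, v) = (-1689 + T)/(T + v) (s(T, v) = (T - 1689)/(v + T) = (-1689 + T)/(T + v))
V(g, p) = (-615/2 + p)/(-1983 + g) (V(g, p) = (p - 615/2)/(g - 1983) = (-615/2 + p)/(-1983 + g))
V(-1745, -829)/s(-1602, -1938) - 1569517/(-751639) = ((-615/2 - 829)/(-1983 - 1745))/(((-1689 - 1602)/(-1602 - 1938))) - 1569517/(-751639) = (-2273/2/(-3728))/((-3291/(-3540))) - 1569517*(-1/751639) = (-1/3728*(-2273/2))/((-1/3540*(-3291))) + 1569517/751639 = 2273/(7456*(1097/1180)) + 1569517/751639 = (2273/7456)*(1180/1097) + 1569517/751639 = 670535/2044808 + 1569517/751639 = 3713361174601/1536957440312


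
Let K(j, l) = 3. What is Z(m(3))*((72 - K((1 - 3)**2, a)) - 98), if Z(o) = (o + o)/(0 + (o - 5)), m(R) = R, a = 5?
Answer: 87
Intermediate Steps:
Z(o) = 2*o/(-5 + o) (Z(o) = (2*o)/(0 + (-5 + o)) = (2*o)/(-5 + o) = 2*o/(-5 + o))
Z(m(3))*((72 - K((1 - 3)**2, a)) - 98) = (2*3/(-5 + 3))*((72 - 1*3) - 98) = (2*3/(-2))*((72 - 3) - 98) = (2*3*(-1/2))*(69 - 98) = -3*(-29) = 87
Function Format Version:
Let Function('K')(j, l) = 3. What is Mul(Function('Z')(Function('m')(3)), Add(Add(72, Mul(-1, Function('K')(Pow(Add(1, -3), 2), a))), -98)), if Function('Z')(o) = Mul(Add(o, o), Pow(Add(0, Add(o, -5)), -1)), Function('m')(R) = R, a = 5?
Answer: 87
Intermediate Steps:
Function('Z')(o) = Mul(2, o, Pow(Add(-5, o), -1)) (Function('Z')(o) = Mul(Mul(2, o), Pow(Add(0, Add(-5, o)), -1)) = Mul(Mul(2, o), Pow(Add(-5, o), -1)) = Mul(2, o, Pow(Add(-5, o), -1)))
Mul(Function('Z')(Function('m')(3)), Add(Add(72, Mul(-1, Function('K')(Pow(Add(1, -3), 2), a))), -98)) = Mul(Mul(2, 3, Pow(Add(-5, 3), -1)), Add(Add(72, Mul(-1, 3)), -98)) = Mul(Mul(2, 3, Pow(-2, -1)), Add(Add(72, -3), -98)) = Mul(Mul(2, 3, Rational(-1, 2)), Add(69, -98)) = Mul(-3, -29) = 87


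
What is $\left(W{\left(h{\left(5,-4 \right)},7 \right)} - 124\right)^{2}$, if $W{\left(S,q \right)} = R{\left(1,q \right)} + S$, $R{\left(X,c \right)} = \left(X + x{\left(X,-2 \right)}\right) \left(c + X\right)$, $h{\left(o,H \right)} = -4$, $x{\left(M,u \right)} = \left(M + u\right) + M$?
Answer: $14400$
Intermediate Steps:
$x{\left(M,u \right)} = u + 2 M$
$R{\left(X,c \right)} = \left(-2 + 3 X\right) \left(X + c\right)$ ($R{\left(X,c \right)} = \left(X + \left(-2 + 2 X\right)\right) \left(c + X\right) = \left(-2 + 3 X\right) \left(X + c\right)$)
$W{\left(S,q \right)} = 1 + S + q$ ($W{\left(S,q \right)} = \left(\left(-2\right) 1 - 2 q + 3 \cdot 1^{2} + 3 \cdot 1 q\right) + S = \left(-2 - 2 q + 3 \cdot 1 + 3 q\right) + S = \left(-2 - 2 q + 3 + 3 q\right) + S = \left(1 + q\right) + S = 1 + S + q$)
$\left(W{\left(h{\left(5,-4 \right)},7 \right)} - 124\right)^{2} = \left(\left(1 - 4 + 7\right) - 124\right)^{2} = \left(4 - 124\right)^{2} = \left(-120\right)^{2} = 14400$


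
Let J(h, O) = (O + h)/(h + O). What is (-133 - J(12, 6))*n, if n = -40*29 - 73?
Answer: 165222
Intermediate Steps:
J(h, O) = 1 (J(h, O) = (O + h)/(O + h) = 1)
n = -1233 (n = -1160 - 73 = -1233)
(-133 - J(12, 6))*n = (-133 - 1*1)*(-1233) = (-133 - 1)*(-1233) = -134*(-1233) = 165222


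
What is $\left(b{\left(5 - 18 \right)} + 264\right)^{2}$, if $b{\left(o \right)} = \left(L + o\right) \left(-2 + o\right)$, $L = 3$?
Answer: $171396$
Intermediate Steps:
$b{\left(o \right)} = \left(-2 + o\right) \left(3 + o\right)$ ($b{\left(o \right)} = \left(3 + o\right) \left(-2 + o\right) = \left(-2 + o\right) \left(3 + o\right)$)
$\left(b{\left(5 - 18 \right)} + 264\right)^{2} = \left(\left(-6 + \left(5 - 18\right) + \left(5 - 18\right)^{2}\right) + 264\right)^{2} = \left(\left(-6 - 13 + \left(-13\right)^{2}\right) + 264\right)^{2} = \left(\left(-6 - 13 + 169\right) + 264\right)^{2} = \left(150 + 264\right)^{2} = 414^{2} = 171396$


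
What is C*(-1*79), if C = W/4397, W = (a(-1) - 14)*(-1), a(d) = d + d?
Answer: -1264/4397 ≈ -0.28747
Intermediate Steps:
a(d) = 2*d
W = 16 (W = (2*(-1) - 14)*(-1) = (-2 - 14)*(-1) = -16*(-1) = 16)
C = 16/4397 ≈ 0.0036388
C*(-1*79) = 16*(-1*79)/4397 = (16/4397)*(-79) = -1264/4397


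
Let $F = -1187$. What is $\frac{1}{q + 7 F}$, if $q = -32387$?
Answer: $- \frac{1}{40696} \approx -2.4572 \cdot 10^{-5}$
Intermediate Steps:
$\frac{1}{q + 7 F} = \frac{1}{-32387 + 7 \left(-1187\right)} = \frac{1}{-32387 - 8309} = \frac{1}{-40696} = - \frac{1}{40696}$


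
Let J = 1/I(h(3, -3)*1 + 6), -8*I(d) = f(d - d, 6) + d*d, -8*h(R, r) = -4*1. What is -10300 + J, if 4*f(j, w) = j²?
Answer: -1740732/169 ≈ -10300.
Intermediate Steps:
h(R, r) = ½ (h(R, r) = -(-1)/2 = -⅛*(-4) = ½)
f(j, w) = j²/4
I(d) = -d²/8 (I(d) = -((d - d)²/4 + d*d)/8 = -((¼)*0² + d²)/8 = -((¼)*0 + d²)/8 = -(0 + d²)/8 = -d²/8)
J = -32/169 (J = 1/(-((½)*1 + 6)²/8) = 1/(-(½ + 6)²/8) = 1/(-(13/2)²/8) = 1/(-⅛*169/4) = 1/(-169/32) = -32/169 ≈ -0.18935)
-10300 + J = -10300 - 32/169 = -1740732/169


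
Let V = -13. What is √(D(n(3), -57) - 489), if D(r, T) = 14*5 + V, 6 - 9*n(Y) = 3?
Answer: 12*I*√3 ≈ 20.785*I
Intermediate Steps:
n(Y) = ⅓ (n(Y) = ⅔ - ⅑*3 = ⅔ - ⅓ = ⅓)
D(r, T) = 57 (D(r, T) = 14*5 - 13 = 70 - 13 = 57)
√(D(n(3), -57) - 489) = √(57 - 489) = √(-432) = 12*I*√3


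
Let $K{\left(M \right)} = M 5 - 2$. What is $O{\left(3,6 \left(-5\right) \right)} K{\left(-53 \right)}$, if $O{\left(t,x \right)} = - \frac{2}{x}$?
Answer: $- \frac{89}{5} \approx -17.8$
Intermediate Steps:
$K{\left(M \right)} = -2 + 5 M$ ($K{\left(M \right)} = 5 M - 2 = -2 + 5 M$)
$O{\left(3,6 \left(-5\right) \right)} K{\left(-53 \right)} = - \frac{2}{6 \left(-5\right)} \left(-2 + 5 \left(-53\right)\right) = - \frac{2}{-30} \left(-2 - 265\right) = \left(-2\right) \left(- \frac{1}{30}\right) \left(-267\right) = \frac{1}{15} \left(-267\right) = - \frac{89}{5}$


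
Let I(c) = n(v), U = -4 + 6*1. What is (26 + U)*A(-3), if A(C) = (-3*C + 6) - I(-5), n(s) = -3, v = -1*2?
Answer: 504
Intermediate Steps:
v = -2
U = 2 (U = -4 + 6 = 2)
I(c) = -3
A(C) = 9 - 3*C (A(C) = (-3*C + 6) - 1*(-3) = (6 - 3*C) + 3 = 9 - 3*C)
(26 + U)*A(-3) = (26 + 2)*(9 - 3*(-3)) = 28*(9 + 9) = 28*18 = 504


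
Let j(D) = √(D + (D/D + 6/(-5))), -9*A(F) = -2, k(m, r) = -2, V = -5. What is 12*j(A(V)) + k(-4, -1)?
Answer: -2 + 4*√5/5 ≈ -0.21115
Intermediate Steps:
A(F) = 2/9 (A(F) = -⅑*(-2) = 2/9)
j(D) = √(-⅕ + D) (j(D) = √(D + (1 + 6*(-⅕))) = √(D + (1 - 6/5)) = √(D - ⅕) = √(-⅕ + D))
12*j(A(V)) + k(-4, -1) = 12*(√(-5 + 25*(2/9))/5) - 2 = 12*(√(-5 + 50/9)/5) - 2 = 12*(√(5/9)/5) - 2 = 12*((√5/3)/5) - 2 = 12*(√5/15) - 2 = 4*√5/5 - 2 = -2 + 4*√5/5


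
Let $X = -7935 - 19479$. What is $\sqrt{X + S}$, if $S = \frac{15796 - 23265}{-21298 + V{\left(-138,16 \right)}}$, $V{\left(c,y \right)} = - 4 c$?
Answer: $\frac{5 i \sqrt{3900408310}}{1886} \approx 165.57 i$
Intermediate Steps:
$S = \frac{679}{1886}$ ($S = \frac{15796 - 23265}{-21298 - -552} = - \frac{7469}{-21298 + 552} = - \frac{7469}{-20746} = \left(-7469\right) \left(- \frac{1}{20746}\right) = \frac{679}{1886} \approx 0.36002$)
$X = -27414$
$\sqrt{X + S} = \sqrt{-27414 + \frac{679}{1886}} = \sqrt{- \frac{51702125}{1886}} = \frac{5 i \sqrt{3900408310}}{1886}$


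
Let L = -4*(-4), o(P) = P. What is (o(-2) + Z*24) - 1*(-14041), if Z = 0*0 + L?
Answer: 14423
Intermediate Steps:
L = 16
Z = 16 (Z = 0*0 + 16 = 0 + 16 = 16)
(o(-2) + Z*24) - 1*(-14041) = (-2 + 16*24) - 1*(-14041) = (-2 + 384) + 14041 = 382 + 14041 = 14423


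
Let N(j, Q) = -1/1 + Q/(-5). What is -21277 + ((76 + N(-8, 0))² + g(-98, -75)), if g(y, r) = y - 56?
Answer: -15806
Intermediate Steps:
N(j, Q) = -1 - Q/5 (N(j, Q) = -1*1 + Q*(-⅕) = -1 - Q/5)
g(y, r) = -56 + y
-21277 + ((76 + N(-8, 0))² + g(-98, -75)) = -21277 + ((76 + (-1 - ⅕*0))² + (-56 - 98)) = -21277 + ((76 + (-1 + 0))² - 154) = -21277 + ((76 - 1)² - 154) = -21277 + (75² - 154) = -21277 + (5625 - 154) = -21277 + 5471 = -15806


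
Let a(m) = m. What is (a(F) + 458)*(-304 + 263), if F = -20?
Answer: -17958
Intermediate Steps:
(a(F) + 458)*(-304 + 263) = (-20 + 458)*(-304 + 263) = 438*(-41) = -17958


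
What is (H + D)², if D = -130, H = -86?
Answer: 46656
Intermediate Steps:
(H + D)² = (-86 - 130)² = (-216)² = 46656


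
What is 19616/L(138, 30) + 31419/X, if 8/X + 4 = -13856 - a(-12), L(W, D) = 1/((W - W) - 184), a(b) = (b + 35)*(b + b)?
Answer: -111749701/2 ≈ -5.5875e+7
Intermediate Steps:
a(b) = 2*b*(35 + b) (a(b) = (35 + b)*(2*b) = 2*b*(35 + b))
L(W, D) = -1/184 (L(W, D) = 1/(0 - 184) = 1/(-184) = -1/184)
X = -2/3327 (X = 8/(-4 + (-13856 - 2*(-12)*(35 - 12))) = 8/(-4 + (-13856 - 2*(-12)*23)) = 8/(-4 + (-13856 - 1*(-552))) = 8/(-4 + (-13856 + 552)) = 8/(-4 - 13304) = 8/(-13308) = 8*(-1/13308) = -2/3327 ≈ -0.00060114)
19616/L(138, 30) + 31419/X = 19616/(-1/184) + 31419/(-2/3327) = 19616*(-184) + 31419*(-3327/2) = -3609344 - 104531013/2 = -111749701/2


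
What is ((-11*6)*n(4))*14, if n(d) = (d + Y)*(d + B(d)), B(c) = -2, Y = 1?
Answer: -9240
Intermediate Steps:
n(d) = (1 + d)*(-2 + d) (n(d) = (d + 1)*(d - 2) = (1 + d)*(-2 + d))
((-11*6)*n(4))*14 = ((-11*6)*(-2 + 4² - 1*4))*14 = -66*(-2 + 16 - 4)*14 = -66*10*14 = -660*14 = -9240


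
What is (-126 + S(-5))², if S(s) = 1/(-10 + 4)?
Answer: 573049/36 ≈ 15918.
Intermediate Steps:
S(s) = -⅙ (S(s) = 1/(-6) = -⅙)
(-126 + S(-5))² = (-126 - ⅙)² = (-757/6)² = 573049/36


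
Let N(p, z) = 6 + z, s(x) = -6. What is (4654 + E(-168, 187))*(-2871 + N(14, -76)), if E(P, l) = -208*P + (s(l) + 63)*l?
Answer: -147805837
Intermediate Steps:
E(P, l) = -208*P + 57*l (E(P, l) = -208*P + (-6 + 63)*l = -208*P + 57*l)
(4654 + E(-168, 187))*(-2871 + N(14, -76)) = (4654 + (-208*(-168) + 57*187))*(-2871 + (6 - 76)) = (4654 + (34944 + 10659))*(-2871 - 70) = (4654 + 45603)*(-2941) = 50257*(-2941) = -147805837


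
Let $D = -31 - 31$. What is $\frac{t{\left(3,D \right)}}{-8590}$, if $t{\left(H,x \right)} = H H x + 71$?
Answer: $\frac{487}{8590} \approx 0.056694$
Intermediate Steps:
$D = -62$
$t{\left(H,x \right)} = 71 + x H^{2}$ ($t{\left(H,x \right)} = H^{2} x + 71 = x H^{2} + 71 = 71 + x H^{2}$)
$\frac{t{\left(3,D \right)}}{-8590} = \frac{71 - 62 \cdot 3^{2}}{-8590} = \left(71 - 558\right) \left(- \frac{1}{8590}\right) = \left(-487\right) \left(- \frac{1}{8590}\right) = \frac{487}{8590}$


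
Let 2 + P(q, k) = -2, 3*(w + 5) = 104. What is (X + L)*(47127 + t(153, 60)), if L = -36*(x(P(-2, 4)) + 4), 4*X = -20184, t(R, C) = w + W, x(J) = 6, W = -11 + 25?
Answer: -255004624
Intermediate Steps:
w = 89/3 (w = -5 + (⅓)*104 = -5 + 104/3 = 89/3 ≈ 29.667)
W = 14
P(q, k) = -4 (P(q, k) = -2 - 2 = -4)
t(R, C) = 131/3 (t(R, C) = 89/3 + 14 = 131/3)
X = -5046 (X = (¼)*(-20184) = -5046)
L = -360 (L = -36*(6 + 4) = -36*10 = -360)
(X + L)*(47127 + t(153, 60)) = (-5046 - 360)*(47127 + 131/3) = -5406*141512/3 = -255004624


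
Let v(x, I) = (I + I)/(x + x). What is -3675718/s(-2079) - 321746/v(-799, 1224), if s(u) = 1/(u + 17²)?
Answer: 236870828951/36 ≈ 6.5797e+9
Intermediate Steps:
s(u) = 1/(289 + u) (s(u) = 1/(u + 289) = 1/(289 + u))
v(x, I) = I/x (v(x, I) = (2*I)/((2*x)) = (2*I)*(1/(2*x)) = I/x)
-3675718/s(-2079) - 321746/v(-799, 1224) = -3675718/(1/(289 - 2079)) - 321746/(1224/(-799)) = -3675718/(1/(-1790)) - 321746/(1224*(-1/799)) = -3675718/(-1/1790) - 321746/(-72/47) = -3675718*(-1790) - 321746*(-47/72) = 6579535220 + 7561031/36 = 236870828951/36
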